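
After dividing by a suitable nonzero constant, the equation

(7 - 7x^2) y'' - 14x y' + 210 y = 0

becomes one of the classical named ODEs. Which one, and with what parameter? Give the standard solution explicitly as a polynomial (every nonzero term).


All three coefficients share the factor 7; dividing through by 7 gives  (1 - x^2) y'' - 2x y' + 30 y = 0.
This matches the Legendre equation (1 - x^2) y'' - 2x y' + n(n+1) y = 0 (note the -2x y' term) with n(n+1) = 30, so n = 5; the polynomial solution is P_5(x).
With y = sum_k a_k x^k, matching x^k gives (k+2)(k+1) a_{k+2} = [k(k+1) - n(n+1)] a_k = (k - 5)(k + 6) a_k. The right side vanishes at k = 5, so the series with the parity of 5 terminates at degree 5.
Standard normalization (P_n(1) = 1): leading coefficient (2n)!/(2^n (n!)^2) = 3628800/(32*14400) = 63/8, so a_5 = 63/8. Work downward with a_k = (k+1)(k+2) a_{k+2} / ((k - 5)(k + 6)):
  a_3 = (4)(5)(63/8) / ((3 - 5)(3 + 6)) = (315/2)/(-18) = -35/4
  a_1 = (2)(3)(-35/4) / ((1 - 5)(1 + 6)) = (-105/2)/(-28) = 15/8
Hence P_5(x) = 63 x^5/8 - 35 x^3/4 + 15 x/8.

P_5(x); series = 63 x^5/8 - 35 x^3/4 + 15 x/8


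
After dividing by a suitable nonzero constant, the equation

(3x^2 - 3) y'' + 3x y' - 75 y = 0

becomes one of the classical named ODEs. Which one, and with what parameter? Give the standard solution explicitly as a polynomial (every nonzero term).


All three coefficients share the factor -3; dividing through by -3 gives  (1 - x^2) y'' - x y' + 25 y = 0.
This matches the Chebyshev equation (1 - x^2) y'' - x y' + n^2 y = 0 (note the -x y' term, not -2x y') with n^2 = 25, so n = 5; the polynomial solution is T_5(x).
With y = sum_k a_k x^k, matching x^k gives (k+2)(k+1) a_{k+2} = (k^2 - n^2) a_k = (k - 5)(k + 5) a_k. The right side vanishes at k = 5, so the series with the parity of 5 terminates at degree 5.
Standard normalization: leading coefficient of T_n is 2^(n-1), so a_5 = 2^4 = 16. Work downward with a_k = (k+1)(k+2) a_{k+2} / ((k - 5)(k + 5)):
  a_3 = (4)(5)(16) / ((3 - 5)(3 + 5)) = 320/(-16) = -20
  a_1 = (2)(3)(-20) / ((1 - 5)(1 + 5)) = -120/(-24) = 5
Hence T_5(x) = 16 x^5 - 20 x^3 + 5 x.

T_5(x); series = 16 x^5 - 20 x^3 + 5 x


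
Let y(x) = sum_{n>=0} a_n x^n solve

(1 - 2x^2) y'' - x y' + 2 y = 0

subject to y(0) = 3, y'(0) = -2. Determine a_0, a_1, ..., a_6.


Ansatz: y(x) = sum_{n>=0} a_n x^n, so y'(x) = sum_{n>=1} n a_n x^(n-1) and y''(x) = sum_{n>=2} n(n-1) a_n x^(n-2).
Substitute into P(x) y'' + Q(x) y' + R(x) y = 0 with P(x) = 1 - 2x^2, Q(x) = -x, R(x) = 2, and match powers of x.
Initial conditions: a_0 = 3, a_1 = -2.
Setting the coefficient of each power of x to zero and solving order by order (substituting the coefficients already found):
  x^0: 2 a_2 + 2 a_0 = 0  ->  2 a_2 = -2 a_0 = -6  ->  a_2 = -3
  x^1: 6 a_3 + a_1 = 0  ->  6 a_3 = -a_1 = 2  ->  a_3 = 1/3
  x^2: 12 a_4 - 4 a_2 = 0  ->  12 a_4 = 4 a_2 = -12  ->  a_4 = -1
  x^3: 20 a_5 - 13 a_3 = 0  ->  20 a_5 = 13 a_3 = 13/3  ->  a_5 = 13/60
  x^4: 30 a_6 - 26 a_4 = 0  ->  30 a_6 = 26 a_4 = -26  ->  a_6 = -13/15
Truncated series: y(x) = 3 - 2 x - 3 x^2 + (1/3) x^3 - x^4 + (13/60) x^5 - (13/15) x^6 + O(x^7).

a_0 = 3; a_1 = -2; a_2 = -3; a_3 = 1/3; a_4 = -1; a_5 = 13/60; a_6 = -13/15


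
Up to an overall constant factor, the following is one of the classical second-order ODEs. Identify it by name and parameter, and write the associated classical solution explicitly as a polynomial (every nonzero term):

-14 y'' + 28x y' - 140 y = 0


All three coefficients share the factor -14; dividing through by -14 gives  y'' - 2x y' + 10 y = 0.
This matches the Hermite equation y'' - 2x y' + 2n y = 0 with 2n = 10, so n = 5; the polynomial solution is H_5(x).
With y = sum_k a_k x^k, matching x^k gives (k+2)(k+1) a_{k+2} = 2(k - n) a_k = 2(k - 5) a_k. The right side vanishes at k = 5, so the series with the parity of 5 terminates at degree 5.
Standard normalization: leading coefficient of H_n is 2^n, so a_5 = 2^5 = 32. Work downward with a_k = (k+1)(k+2) a_{k+2} / (2(k - n)):
  a_3 = (4)(5)(32) / (2(3 - 5)) = 640/(-4) = -160
  a_1 = (2)(3)(-160) / (2(1 - 5)) = -960/(-8) = 120
Hence H_5(x) = 32 x^5 - 160 x^3 + 120 x.

H_5(x); series = 32 x^5 - 160 x^3 + 120 x


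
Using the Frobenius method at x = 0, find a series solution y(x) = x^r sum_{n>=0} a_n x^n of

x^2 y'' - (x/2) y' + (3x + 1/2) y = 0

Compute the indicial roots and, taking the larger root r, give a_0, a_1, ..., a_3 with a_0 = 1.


Write in Frobenius form y'' + (p(x)/x) y' + (q(x)/x^2) y = 0:
  p(x) = -1/2,  q(x) = 3x + 1/2.
Indicial equation: r(r-1) + (-1/2) r + (1/2) = 0 -> roots r_1 = 1, r_2 = 1/2.
Take r = r_1 = 1. Let y(x) = x^r sum_{n>=0} a_n x^n with a_0 = 1.
Substitute y = x^r sum a_n x^n and match x^{r+n}. The recurrence is
  D(n) a_n + 3 a_{n-1} = 0,  where D(n) = (r+n)(r+n-1) + (-1/2)(r+n) + (1/2).
  a_n = -3 / D(n) * a_{n-1}.
Since the indicial polynomial factors as (r - r_1)(r - r_2), D(n) = (r_1 + n - r_1)(r_1 + n - r_2) = n(n + 1/2).
Evaluating step by step (a_0 = 1):
  n = 1: D(1) = 1(1 + 1/2) = 3/2; numerator = -3(1) = -3; a_1 = (-3)/(3/2) = -2
  n = 2: D(2) = 2(2 + 1/2) = 5; numerator = -3(-2) = 6; a_2 = (6)/(5) = 6/5
  n = 3: D(3) = 3(3 + 1/2) = 21/2; numerator = -3(6/5) = -18/5; a_3 = (-18/5)/(21/2) = -12/35

r = 1; a_0 = 1; a_1 = -2; a_2 = 6/5; a_3 = -12/35


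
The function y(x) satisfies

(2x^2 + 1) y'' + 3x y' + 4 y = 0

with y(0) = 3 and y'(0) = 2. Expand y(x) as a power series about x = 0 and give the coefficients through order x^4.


Ansatz: y(x) = sum_{n>=0} a_n x^n, so y'(x) = sum_{n>=1} n a_n x^(n-1) and y''(x) = sum_{n>=2} n(n-1) a_n x^(n-2).
Substitute into P(x) y'' + Q(x) y' + R(x) y = 0 with P(x) = 2x^2 + 1, Q(x) = 3x, R(x) = 4, and match powers of x.
Initial conditions: a_0 = 3, a_1 = 2.
Setting the coefficient of each power of x to zero and solving order by order (substituting the coefficients already found):
  x^0: 2 a_2 + 4 a_0 = 0  ->  2 a_2 = -4 a_0 = -12  ->  a_2 = -6
  x^1: 6 a_3 + 7 a_1 = 0  ->  6 a_3 = -7 a_1 = -14  ->  a_3 = -7/3
  x^2: 12 a_4 + 14 a_2 = 0  ->  12 a_4 = -14 a_2 = 84  ->  a_4 = 7
Truncated series: y(x) = 3 + 2 x - 6 x^2 - (7/3) x^3 + 7 x^4 + O(x^5).

a_0 = 3; a_1 = 2; a_2 = -6; a_3 = -7/3; a_4 = 7


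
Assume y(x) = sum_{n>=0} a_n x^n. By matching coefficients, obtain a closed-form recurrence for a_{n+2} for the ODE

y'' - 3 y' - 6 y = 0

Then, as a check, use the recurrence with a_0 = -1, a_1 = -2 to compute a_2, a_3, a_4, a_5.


Substitute y = sum_n a_n x^n.
y''(x) has coefficient (n+2)(n+1) a_{n+2} at x^n;
-3 y'(x) has coefficient -3 (n+1) a_{n+1} at x^n;
-6 y(x) has coefficient -6 a_n at x^n.
Matching x^n: (n+2)(n+1) a_{n+2} - 3 (n+1) a_{n+1} - 6 a_n = 0.
Thus a_{n+2} = [3 (n+1) a_{n+1} + 6 a_n] / ((n+1)(n+2)).

Check with a_0 = -1, a_1 = -2 (apply the recurrence for n = 0, 1, 2, 3): a_0 = -1, a_1 = -2, a_2 = -6, a_3 = -8, a_4 = -9, a_5 = -39/5.

a_(n+2) = [3 (n+1) a_(n+1) + 6 a_n] / ((n+1)(n+2)); check: a_0 = -1, a_1 = -2, a_2 = -6, a_3 = -8, a_4 = -9, a_5 = -39/5


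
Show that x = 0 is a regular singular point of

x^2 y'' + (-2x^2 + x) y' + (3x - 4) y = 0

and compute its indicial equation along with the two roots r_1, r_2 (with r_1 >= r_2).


Divide by x^2 to reach normal form y'' + P_1(x) y' + P_2(x) y = 0 with P_1(x) = -2 + 1/x and P_2(x) = 3/x - 4/x^2.
x = 0 is a singular point because the y'-coefficient -2 + 1/x has a pole at x = 0 and the y-coefficient 3/x - 4/x^2 has a pole at x = 0.
It is a regular singular point because x P_1(x) = p(x) = 1 - 2x and x^2 P_2(x) = q(x) = 3x - 4 are polynomials, hence analytic at x = 0.
p(0) = 1,  q(0) = -4.
Indicial equation: r(r-1) + p(0) r + q(0) = 0, i.e. r^2 + (p(0) - 1) r + q(0) = 0, i.e. r^2 - 4 = 0.
Discriminant: (0)^2 - 4(-4) = 16, so r = (0 ± 4)/2.
Solving: r_1 = 2, r_2 = -2.

indicial: r^2 - 4 = 0; roots r_1 = 2, r_2 = -2


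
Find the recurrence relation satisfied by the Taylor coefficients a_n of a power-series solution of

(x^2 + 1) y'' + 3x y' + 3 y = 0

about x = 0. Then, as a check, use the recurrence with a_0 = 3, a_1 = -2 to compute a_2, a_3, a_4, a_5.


Substitute y = sum_n a_n x^n.
(1 + 1 x^2) y'' contributes (n+2)(n+1) a_{n+2} + n(n-1) a_n at x^n.
3 x y'(x) contributes 3 n a_n at x^n.
3 y(x) contributes 3 a_n at x^n.
Matching x^n: (n+2)(n+1) a_{n+2} + (n(n-1) + 3 n + 3) a_n = 0.
Thus a_{n+2} = (-n(n-1) - 3 n - 3) / ((n+1)(n+2)) * a_n.

Check with a_0 = 3, a_1 = -2 (apply the recurrence for n = 0, 1, 2, 3): a_0 = 3, a_1 = -2, a_2 = -9/2, a_3 = 2, a_4 = 33/8, a_5 = -9/5.

a_(n+2) = (-n(n-1) - 3 n - 3) / ((n+1)(n+2)) * a_n; check: a_0 = 3, a_1 = -2, a_2 = -9/2, a_3 = 2, a_4 = 33/8, a_5 = -9/5


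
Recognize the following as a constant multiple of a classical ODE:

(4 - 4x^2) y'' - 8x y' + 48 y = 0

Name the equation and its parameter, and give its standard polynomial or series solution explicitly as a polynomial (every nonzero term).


All three coefficients share the factor 4; dividing through by 4 gives  (1 - x^2) y'' - 2x y' + 12 y = 0.
This matches the Legendre equation (1 - x^2) y'' - 2x y' + n(n+1) y = 0 (note the -2x y' term) with n(n+1) = 12, so n = 3; the polynomial solution is P_3(x).
With y = sum_k a_k x^k, matching x^k gives (k+2)(k+1) a_{k+2} = [k(k+1) - n(n+1)] a_k = (k - 3)(k + 4) a_k. The right side vanishes at k = 3, so the series with the parity of 3 terminates at degree 3.
Standard normalization (P_n(1) = 1): leading coefficient (2n)!/(2^n (n!)^2) = 720/(8*36) = 5/2, so a_3 = 5/2. Work downward with a_k = (k+1)(k+2) a_{k+2} / ((k - 3)(k + 4)):
  a_1 = (2)(3)(5/2) / ((1 - 3)(1 + 4)) = 15/(-10) = -3/2
Hence P_3(x) = 5 x^3/2 - 3 x/2.

P_3(x); series = 5 x^3/2 - 3 x/2


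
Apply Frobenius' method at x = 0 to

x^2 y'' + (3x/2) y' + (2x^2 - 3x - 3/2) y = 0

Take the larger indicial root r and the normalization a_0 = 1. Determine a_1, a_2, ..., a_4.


Write in Frobenius form y'' + (p(x)/x) y' + (q(x)/x^2) y = 0:
  p(x) = 3/2,  q(x) = 2x^2 - 3x - 3/2.
Indicial equation: r(r-1) + (3/2) r + (-3/2) = 0 -> roots r_1 = 1, r_2 = -3/2.
Take r = r_1 = 1. Let y(x) = x^r sum_{n>=0} a_n x^n with a_0 = 1.
Substitute y = x^r sum a_n x^n and match x^{r+n}. The recurrence is
  D(n) a_n - 3 a_{n-1} + 2 a_{n-2} = 0,  where D(n) = (r+n)(r+n-1) + (3/2)(r+n) + (-3/2).
  a_n = [3 a_{n-1} - 2 a_{n-2}] / D(n).
Since the indicial polynomial factors as (r - r_1)(r - r_2), D(n) = (r_1 + n - r_1)(r_1 + n - r_2) = n(n + 5/2).
Evaluating step by step (a_0 = 1):
  n = 1: D(1) = 1(1 + 5/2) = 7/2; numerator = 3(1) = 3; a_1 = (3)/(7/2) = 6/7
  n = 2: D(2) = 2(2 + 5/2) = 9; numerator = 3(6/7) - 2(1) = 4/7; a_2 = (4/7)/(9) = 4/63
  n = 3: D(3) = 3(3 + 5/2) = 33/2; numerator = 3(4/63) - 2(6/7) = -32/21; a_3 = (-32/21)/(33/2) = -64/693
  n = 4: D(4) = 4(4 + 5/2) = 26; numerator = 3(-64/693) - 2(4/63) = -40/99; a_4 = (-40/99)/(26) = -20/1287

r = 1; a_0 = 1; a_1 = 6/7; a_2 = 4/63; a_3 = -64/693; a_4 = -20/1287


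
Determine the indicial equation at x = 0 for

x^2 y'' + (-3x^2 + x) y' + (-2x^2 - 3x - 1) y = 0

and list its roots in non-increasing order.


Divide by x^2 to reach normal form y'' + P_1(x) y' + P_2(x) y = 0 with P_1(x) = -3 + 1/x and P_2(x) = -2 - 3/x - 1/x^2.
x = 0 is a singular point because the y'-coefficient -3 + 1/x has a pole at x = 0 and the y-coefficient -2 - 3/x - 1/x^2 has a pole at x = 0.
It is a regular singular point because x P_1(x) = p(x) = 1 - 3x and x^2 P_2(x) = q(x) = -2x^2 - 3x - 1 are polynomials, hence analytic at x = 0.
p(0) = 1,  q(0) = -1.
Indicial equation: r(r-1) + p(0) r + q(0) = 0, i.e. r^2 + (p(0) - 1) r + q(0) = 0, i.e. r^2 - 1 = 0.
Discriminant: (0)^2 - 4(-1) = 4, so r = (0 ± 2)/2.
Solving: r_1 = 1, r_2 = -1.

indicial: r^2 - 1 = 0; roots r_1 = 1, r_2 = -1


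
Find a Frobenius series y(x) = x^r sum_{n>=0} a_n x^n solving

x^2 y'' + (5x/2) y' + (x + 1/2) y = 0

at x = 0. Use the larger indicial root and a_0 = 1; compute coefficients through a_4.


Write in Frobenius form y'' + (p(x)/x) y' + (q(x)/x^2) y = 0:
  p(x) = 5/2,  q(x) = x + 1/2.
Indicial equation: r(r-1) + (5/2) r + (1/2) = 0 -> roots r_1 = -1/2, r_2 = -1.
Take r = r_1 = -1/2. Let y(x) = x^r sum_{n>=0} a_n x^n with a_0 = 1.
Substitute y = x^r sum a_n x^n and match x^{r+n}. The recurrence is
  D(n) a_n + 1 a_{n-1} = 0,  where D(n) = (r+n)(r+n-1) + (5/2)(r+n) + (1/2).
  a_n = -1 / D(n) * a_{n-1}.
Since the indicial polynomial factors as (r - r_1)(r - r_2), D(n) = (r_1 + n - r_1)(r_1 + n - r_2) = n(n + 1/2).
Evaluating step by step (a_0 = 1):
  n = 1: D(1) = 1(1 + 1/2) = 3/2; numerator = -1(1) = -1; a_1 = (-1)/(3/2) = -2/3
  n = 2: D(2) = 2(2 + 1/2) = 5; numerator = -1(-2/3) = 2/3; a_2 = (2/3)/(5) = 2/15
  n = 3: D(3) = 3(3 + 1/2) = 21/2; numerator = -1(2/15) = -2/15; a_3 = (-2/15)/(21/2) = -4/315
  n = 4: D(4) = 4(4 + 1/2) = 18; numerator = -1(-4/315) = 4/315; a_4 = (4/315)/(18) = 2/2835

r = -1/2; a_0 = 1; a_1 = -2/3; a_2 = 2/15; a_3 = -4/315; a_4 = 2/2835


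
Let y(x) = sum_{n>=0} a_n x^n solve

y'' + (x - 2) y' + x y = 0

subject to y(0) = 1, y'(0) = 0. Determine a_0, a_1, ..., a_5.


Ansatz: y(x) = sum_{n>=0} a_n x^n, so y'(x) = sum_{n>=1} n a_n x^(n-1) and y''(x) = sum_{n>=2} n(n-1) a_n x^(n-2).
Substitute into P(x) y'' + Q(x) y' + R(x) y = 0 with P(x) = 1, Q(x) = x - 2, R(x) = x, and match powers of x.
Initial conditions: a_0 = 1, a_1 = 0.
Setting the coefficient of each power of x to zero and solving order by order (substituting the coefficients already found):
  x^0: 2 a_2 - 2 a_1 = 0  ->  2 a_2 = 2 a_1 = 0  ->  a_2 = 0
  x^1: 6 a_3 - 4 a_2 + a_1 + a_0 = 0  ->  6 a_3 = 4 a_2 - a_1 - a_0 = -1  ->  a_3 = -1/6
  x^2: 12 a_4 - 6 a_3 + 2 a_2 + a_1 = 0  ->  12 a_4 = 6 a_3 - 2 a_2 - a_1 = -1  ->  a_4 = -1/12
  x^3: 20 a_5 - 8 a_4 + 3 a_3 + a_2 = 0  ->  20 a_5 = 8 a_4 - 3 a_3 - a_2 = -1/6  ->  a_5 = -1/120
Truncated series: y(x) = 1 - (1/6) x^3 - (1/12) x^4 - (1/120) x^5 + O(x^6).

a_0 = 1; a_1 = 0; a_2 = 0; a_3 = -1/6; a_4 = -1/12; a_5 = -1/120


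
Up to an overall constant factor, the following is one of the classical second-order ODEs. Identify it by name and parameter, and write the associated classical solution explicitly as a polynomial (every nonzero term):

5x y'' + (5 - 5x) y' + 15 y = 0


All three coefficients share the factor 5; dividing through by 5 gives  x y'' + (1 - x) y' + 3 y = 0.
This matches the Laguerre equation x y'' + (1 - x) y' + n y = 0 with n = 3; the polynomial solution is L_3(x).
With y = sum_k a_k x^k, matching x^k gives (k+1)k a_{k+1} + (k+1) a_{k+1} - k a_k + n a_k = 0, i.e. (k+1)^2 a_{k+1} = (k - n) a_k = (k - 3) a_k. The right side vanishes at k = 3, so the series terminates at degree 3.
Standard normalization L_n(0) = 1 gives a_0 = 1. Work upward with a_{k+1} = (k - 3) a_k / (k+1)^2:
  a_1 = (0 - 3)(1) / 1^2 = -3/1 = -3
  a_2 = (1 - 3)(-3) / 2^2 = 6/4 = 3/2
  a_3 = (2 - 3)(3/2) / 3^2 = (-3/2)/9 = -1/6
Hence L_3(x) = -x^3/6 + 3 x^2/2 - 3 x + 1.

L_3(x); series = -x^3/6 + 3 x^2/2 - 3 x + 1


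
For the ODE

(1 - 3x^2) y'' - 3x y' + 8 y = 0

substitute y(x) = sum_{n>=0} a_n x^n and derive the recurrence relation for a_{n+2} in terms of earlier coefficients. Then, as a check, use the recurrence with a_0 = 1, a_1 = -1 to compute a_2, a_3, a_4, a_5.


Substitute y = sum_n a_n x^n.
(1 - 3 x^2) y'' contributes (n+2)(n+1) a_{n+2} - 3 n(n-1) a_n at x^n.
-3 x y'(x) contributes -3 n a_n at x^n.
8 y(x) contributes 8 a_n at x^n.
Matching x^n: (n+2)(n+1) a_{n+2} + (-3 n(n-1) - 3 n + 8) a_n = 0.
Thus a_{n+2} = (3 n(n-1) + 3 n - 8) / ((n+1)(n+2)) * a_n.

Check with a_0 = 1, a_1 = -1 (apply the recurrence for n = 0, 1, 2, 3): a_0 = 1, a_1 = -1, a_2 = -4, a_3 = 5/6, a_4 = -4/3, a_5 = 19/24.

a_(n+2) = (3 n(n-1) + 3 n - 8) / ((n+1)(n+2)) * a_n; check: a_0 = 1, a_1 = -1, a_2 = -4, a_3 = 5/6, a_4 = -4/3, a_5 = 19/24


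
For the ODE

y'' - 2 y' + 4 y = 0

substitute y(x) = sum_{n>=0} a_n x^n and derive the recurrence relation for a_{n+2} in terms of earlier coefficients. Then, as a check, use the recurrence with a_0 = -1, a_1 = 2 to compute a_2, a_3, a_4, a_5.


Substitute y = sum_n a_n x^n.
y''(x) has coefficient (n+2)(n+1) a_{n+2} at x^n;
-2 y'(x) has coefficient -2 (n+1) a_{n+1} at x^n;
4 y(x) has coefficient 4 a_n at x^n.
Matching x^n: (n+2)(n+1) a_{n+2} - 2 (n+1) a_{n+1} + 4 a_n = 0.
Thus a_{n+2} = [2 (n+1) a_{n+1} - 4 a_n] / ((n+1)(n+2)).

Check with a_0 = -1, a_1 = 2 (apply the recurrence for n = 0, 1, 2, 3): a_0 = -1, a_1 = 2, a_2 = 4, a_3 = 4/3, a_4 = -2/3, a_5 = -8/15.

a_(n+2) = [2 (n+1) a_(n+1) - 4 a_n] / ((n+1)(n+2)); check: a_0 = -1, a_1 = 2, a_2 = 4, a_3 = 4/3, a_4 = -2/3, a_5 = -8/15


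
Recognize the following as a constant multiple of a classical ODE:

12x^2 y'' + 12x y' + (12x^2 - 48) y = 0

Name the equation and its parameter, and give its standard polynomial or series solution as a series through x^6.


All three coefficients share the factor 12; dividing through by 12 gives  x^2 y'' + x y' + (x^2 - 4) y = 0.
This matches the Bessel equation x^2 y'' + x y' + (x^2 - nu^2) y = 0 with nu^2 = 4, so nu = 2; the solution bounded at x = 0 is J_2(x).
Frobenius at x = 0: indicial roots ±nu; for r = nu the recurrence k(k + 2nu) c_k = -c_{k-2} gives the standard series J_nu(x) = sum_{k>=0} (-1)^k / (k! (k+nu)!) (x/2)^(2k+nu). Evaluate the first 3 terms:
  k = 0: (-1)^0 / (0! * 2! * 2^2) x^2 = 1/(1*2*4) x^2 = (1/8) x^2
  k = 1: (-1)^1 / (1! * 3! * 2^4) x^4 = -1/(1*6*16) x^4 = (-1/96) x^4
  k = 2: (-1)^2 / (2! * 4! * 2^6) x^6 = 1/(2*24*64) x^6 = (1/3072) x^6
Hence J_2(x) = x^6/3072 - x^4/96 + x^2/8 + ....

J_2(x); series = x^6/3072 - x^4/96 + x^2/8


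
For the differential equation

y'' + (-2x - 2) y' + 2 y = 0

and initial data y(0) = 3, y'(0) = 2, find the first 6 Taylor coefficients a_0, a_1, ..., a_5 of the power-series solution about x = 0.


Ansatz: y(x) = sum_{n>=0} a_n x^n, so y'(x) = sum_{n>=1} n a_n x^(n-1) and y''(x) = sum_{n>=2} n(n-1) a_n x^(n-2).
Substitute into P(x) y'' + Q(x) y' + R(x) y = 0 with P(x) = 1, Q(x) = -2x - 2, R(x) = 2, and match powers of x.
Initial conditions: a_0 = 3, a_1 = 2.
Setting the coefficient of each power of x to zero and solving order by order (substituting the coefficients already found):
  x^0: 2 a_2 - 2 a_1 + 2 a_0 = 0  ->  2 a_2 = 2 a_1 - 2 a_0 = -2  ->  a_2 = -1
  x^1: 6 a_3 - 4 a_2 = 0  ->  6 a_3 = 4 a_2 = -4  ->  a_3 = -2/3
  x^2: 12 a_4 - 6 a_3 - 2 a_2 = 0  ->  12 a_4 = 6 a_3 + 2 a_2 = -6  ->  a_4 = -1/2
  x^3: 20 a_5 - 8 a_4 - 4 a_3 = 0  ->  20 a_5 = 8 a_4 + 4 a_3 = -20/3  ->  a_5 = -1/3
Truncated series: y(x) = 3 + 2 x - x^2 - (2/3) x^3 - (1/2) x^4 - (1/3) x^5 + O(x^6).

a_0 = 3; a_1 = 2; a_2 = -1; a_3 = -2/3; a_4 = -1/2; a_5 = -1/3


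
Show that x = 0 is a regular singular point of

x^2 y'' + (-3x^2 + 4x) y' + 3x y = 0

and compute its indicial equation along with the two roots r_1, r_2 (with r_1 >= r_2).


Divide by x^2 to reach normal form y'' + P_1(x) y' + P_2(x) y = 0 with P_1(x) = -3 + 4/x and P_2(x) = 3/x.
x = 0 is a singular point because the y'-coefficient -3 + 4/x has a pole at x = 0 and the y-coefficient 3/x has a pole at x = 0.
It is a regular singular point because x P_1(x) = p(x) = 4 - 3x and x^2 P_2(x) = q(x) = 3x are polynomials, hence analytic at x = 0.
p(0) = 4,  q(0) = 0.
Indicial equation: r(r-1) + p(0) r + q(0) = 0, i.e. r^2 + (p(0) - 1) r + q(0) = 0, i.e. r^2 + 3 r = 0.
Discriminant: (3)^2 - 4(0) = 9, so r = (-3 ± 3)/2.
Solving: r_1 = 0, r_2 = -3.

indicial: r^2 + 3 r = 0; roots r_1 = 0, r_2 = -3


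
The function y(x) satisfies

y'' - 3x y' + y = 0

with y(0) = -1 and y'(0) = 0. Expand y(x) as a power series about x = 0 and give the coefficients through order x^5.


Ansatz: y(x) = sum_{n>=0} a_n x^n, so y'(x) = sum_{n>=1} n a_n x^(n-1) and y''(x) = sum_{n>=2} n(n-1) a_n x^(n-2).
Substitute into P(x) y'' + Q(x) y' + R(x) y = 0 with P(x) = 1, Q(x) = -3x, R(x) = 1, and match powers of x.
Initial conditions: a_0 = -1, a_1 = 0.
Setting the coefficient of each power of x to zero and solving order by order (substituting the coefficients already found):
  x^0: 2 a_2 + a_0 = 0  ->  2 a_2 = -a_0 = 1  ->  a_2 = 1/2
  x^1: 6 a_3 - 2 a_1 = 0  ->  6 a_3 = 2 a_1 = 0  ->  a_3 = 0
  x^2: 12 a_4 - 5 a_2 = 0  ->  12 a_4 = 5 a_2 = 5/2  ->  a_4 = 5/24
  x^3: 20 a_5 - 8 a_3 = 0  ->  20 a_5 = 8 a_3 = 0  ->  a_5 = 0
Truncated series: y(x) = -1 + (1/2) x^2 + (5/24) x^4 + O(x^6).

a_0 = -1; a_1 = 0; a_2 = 1/2; a_3 = 0; a_4 = 5/24; a_5 = 0


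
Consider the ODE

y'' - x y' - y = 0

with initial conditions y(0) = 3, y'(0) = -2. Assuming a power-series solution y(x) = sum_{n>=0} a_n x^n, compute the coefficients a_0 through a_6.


Ansatz: y(x) = sum_{n>=0} a_n x^n, so y'(x) = sum_{n>=1} n a_n x^(n-1) and y''(x) = sum_{n>=2} n(n-1) a_n x^(n-2).
Substitute into P(x) y'' + Q(x) y' + R(x) y = 0 with P(x) = 1, Q(x) = -x, R(x) = -1, and match powers of x.
Initial conditions: a_0 = 3, a_1 = -2.
Setting the coefficient of each power of x to zero and solving order by order (substituting the coefficients already found):
  x^0: 2 a_2 - a_0 = 0  ->  2 a_2 = a_0 = 3  ->  a_2 = 3/2
  x^1: 6 a_3 - 2 a_1 = 0  ->  6 a_3 = 2 a_1 = -4  ->  a_3 = -2/3
  x^2: 12 a_4 - 3 a_2 = 0  ->  12 a_4 = 3 a_2 = 9/2  ->  a_4 = 3/8
  x^3: 20 a_5 - 4 a_3 = 0  ->  20 a_5 = 4 a_3 = -8/3  ->  a_5 = -2/15
  x^4: 30 a_6 - 5 a_4 = 0  ->  30 a_6 = 5 a_4 = 15/8  ->  a_6 = 1/16
Truncated series: y(x) = 3 - 2 x + (3/2) x^2 - (2/3) x^3 + (3/8) x^4 - (2/15) x^5 + (1/16) x^6 + O(x^7).

a_0 = 3; a_1 = -2; a_2 = 3/2; a_3 = -2/3; a_4 = 3/8; a_5 = -2/15; a_6 = 1/16


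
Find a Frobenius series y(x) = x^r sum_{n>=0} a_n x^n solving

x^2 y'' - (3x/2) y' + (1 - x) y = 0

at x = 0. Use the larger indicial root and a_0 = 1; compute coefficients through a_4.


Write in Frobenius form y'' + (p(x)/x) y' + (q(x)/x^2) y = 0:
  p(x) = -3/2,  q(x) = 1 - x.
Indicial equation: r(r-1) + (-3/2) r + (1) = 0 -> roots r_1 = 2, r_2 = 1/2.
Take r = r_1 = 2. Let y(x) = x^r sum_{n>=0} a_n x^n with a_0 = 1.
Substitute y = x^r sum a_n x^n and match x^{r+n}. The recurrence is
  D(n) a_n - 1 a_{n-1} = 0,  where D(n) = (r+n)(r+n-1) + (-3/2)(r+n) + (1).
  a_n = 1 / D(n) * a_{n-1}.
Since the indicial polynomial factors as (r - r_1)(r - r_2), D(n) = (r_1 + n - r_1)(r_1 + n - r_2) = n(n + 3/2).
Evaluating step by step (a_0 = 1):
  n = 1: D(1) = 1(1 + 3/2) = 5/2; numerator = 1(1) = 1; a_1 = (1)/(5/2) = 2/5
  n = 2: D(2) = 2(2 + 3/2) = 7; numerator = 1(2/5) = 2/5; a_2 = (2/5)/(7) = 2/35
  n = 3: D(3) = 3(3 + 3/2) = 27/2; numerator = 1(2/35) = 2/35; a_3 = (2/35)/(27/2) = 4/945
  n = 4: D(4) = 4(4 + 3/2) = 22; numerator = 1(4/945) = 4/945; a_4 = (4/945)/(22) = 2/10395

r = 2; a_0 = 1; a_1 = 2/5; a_2 = 2/35; a_3 = 4/945; a_4 = 2/10395


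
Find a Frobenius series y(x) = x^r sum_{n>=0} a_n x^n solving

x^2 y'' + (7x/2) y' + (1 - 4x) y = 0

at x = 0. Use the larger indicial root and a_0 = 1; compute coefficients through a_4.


Write in Frobenius form y'' + (p(x)/x) y' + (q(x)/x^2) y = 0:
  p(x) = 7/2,  q(x) = 1 - 4x.
Indicial equation: r(r-1) + (7/2) r + (1) = 0 -> roots r_1 = -1/2, r_2 = -2.
Take r = r_1 = -1/2. Let y(x) = x^r sum_{n>=0} a_n x^n with a_0 = 1.
Substitute y = x^r sum a_n x^n and match x^{r+n}. The recurrence is
  D(n) a_n - 4 a_{n-1} = 0,  where D(n) = (r+n)(r+n-1) + (7/2)(r+n) + (1).
  a_n = 4 / D(n) * a_{n-1}.
Since the indicial polynomial factors as (r - r_1)(r - r_2), D(n) = (r_1 + n - r_1)(r_1 + n - r_2) = n(n + 3/2).
Evaluating step by step (a_0 = 1):
  n = 1: D(1) = 1(1 + 3/2) = 5/2; numerator = 4(1) = 4; a_1 = (4)/(5/2) = 8/5
  n = 2: D(2) = 2(2 + 3/2) = 7; numerator = 4(8/5) = 32/5; a_2 = (32/5)/(7) = 32/35
  n = 3: D(3) = 3(3 + 3/2) = 27/2; numerator = 4(32/35) = 128/35; a_3 = (128/35)/(27/2) = 256/945
  n = 4: D(4) = 4(4 + 3/2) = 22; numerator = 4(256/945) = 1024/945; a_4 = (1024/945)/(22) = 512/10395

r = -1/2; a_0 = 1; a_1 = 8/5; a_2 = 32/35; a_3 = 256/945; a_4 = 512/10395


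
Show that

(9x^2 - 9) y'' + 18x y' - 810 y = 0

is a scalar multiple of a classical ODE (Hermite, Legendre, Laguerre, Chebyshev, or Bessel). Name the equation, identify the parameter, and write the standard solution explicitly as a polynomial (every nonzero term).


All three coefficients share the factor -9; dividing through by -9 gives  (1 - x^2) y'' - 2x y' + 90 y = 0.
This matches the Legendre equation (1 - x^2) y'' - 2x y' + n(n+1) y = 0 (note the -2x y' term) with n(n+1) = 90, so n = 9; the polynomial solution is P_9(x).
With y = sum_k a_k x^k, matching x^k gives (k+2)(k+1) a_{k+2} = [k(k+1) - n(n+1)] a_k = (k - 9)(k + 10) a_k. The right side vanishes at k = 9, so the series with the parity of 9 terminates at degree 9.
Standard normalization (P_n(1) = 1): leading coefficient (2n)!/(2^n (n!)^2) = 6402373705728000/(512*131681894400) = 12155/128, so a_9 = 12155/128. Work downward with a_k = (k+1)(k+2) a_{k+2} / ((k - 9)(k + 10)):
  a_7 = (8)(9)(12155/128) / ((7 - 9)(7 + 10)) = (109395/16)/(-34) = -6435/32
  a_5 = (6)(7)(-6435/32) / ((5 - 9)(5 + 10)) = (-135135/16)/(-60) = 9009/64
  a_3 = (4)(5)(9009/64) / ((3 - 9)(3 + 10)) = (45045/16)/(-78) = -1155/32
  a_1 = (2)(3)(-1155/32) / ((1 - 9)(1 + 10)) = (-3465/16)/(-88) = 315/128
Hence P_9(x) = 12155 x^9/128 - 6435 x^7/32 + 9009 x^5/64 - 1155 x^3/32 + 315 x/128.

P_9(x); series = 12155 x^9/128 - 6435 x^7/32 + 9009 x^5/64 - 1155 x^3/32 + 315 x/128


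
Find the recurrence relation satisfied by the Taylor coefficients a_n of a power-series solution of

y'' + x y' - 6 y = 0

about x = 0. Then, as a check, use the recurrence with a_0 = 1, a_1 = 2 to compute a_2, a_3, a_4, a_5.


Substitute y = sum_n a_n x^n.
y''(x) has coefficient (n+2)(n+1) a_{n+2} at x^n;
x y'(x) has coefficient n a_n at x^n (shift);
-6 y(x) has coefficient -6 a_n at x^n.
Matching x^n: (n+2)(n+1) a_{n+2} + (n - 6) a_n = 0.
Thus a_{n+2} = (-n + 6) / ((n+1)(n+2)) * a_n.

Check with a_0 = 1, a_1 = 2 (apply the recurrence for n = 0, 1, 2, 3): a_0 = 1, a_1 = 2, a_2 = 3, a_3 = 5/3, a_4 = 1, a_5 = 1/4.

a_(n+2) = (-n + 6) / ((n+1)(n+2)) * a_n; check: a_0 = 1, a_1 = 2, a_2 = 3, a_3 = 5/3, a_4 = 1, a_5 = 1/4


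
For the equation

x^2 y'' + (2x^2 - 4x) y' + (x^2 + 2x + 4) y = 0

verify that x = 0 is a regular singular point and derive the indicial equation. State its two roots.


Divide by x^2 to reach normal form y'' + P_1(x) y' + P_2(x) y = 0 with P_1(x) = 2 - 4/x and P_2(x) = 1 + 2/x + 4/x^2.
x = 0 is a singular point because the y'-coefficient 2 - 4/x has a pole at x = 0 and the y-coefficient 1 + 2/x + 4/x^2 has a pole at x = 0.
It is a regular singular point because x P_1(x) = p(x) = 2x - 4 and x^2 P_2(x) = q(x) = x^2 + 2x + 4 are polynomials, hence analytic at x = 0.
p(0) = -4,  q(0) = 4.
Indicial equation: r(r-1) + p(0) r + q(0) = 0, i.e. r^2 + (p(0) - 1) r + q(0) = 0, i.e. r^2 - 5 r + 4 = 0.
Discriminant: (-5)^2 - 4(4) = 9, so r = (5 ± 3)/2.
Solving: r_1 = 4, r_2 = 1.

indicial: r^2 - 5 r + 4 = 0; roots r_1 = 4, r_2 = 1


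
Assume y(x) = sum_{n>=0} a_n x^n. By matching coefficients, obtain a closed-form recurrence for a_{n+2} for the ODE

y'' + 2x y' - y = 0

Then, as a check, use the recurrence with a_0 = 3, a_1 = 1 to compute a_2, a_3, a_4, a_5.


Substitute y = sum_n a_n x^n.
y''(x) has coefficient (n+2)(n+1) a_{n+2} at x^n;
2 x y'(x) has coefficient 2 n a_n at x^n (shift);
-y(x) has coefficient -1 a_n at x^n.
Matching x^n: (n+2)(n+1) a_{n+2} + (2n - 1) a_n = 0.
Thus a_{n+2} = (-2n + 1) / ((n+1)(n+2)) * a_n.

Check with a_0 = 3, a_1 = 1 (apply the recurrence for n = 0, 1, 2, 3): a_0 = 3, a_1 = 1, a_2 = 3/2, a_3 = -1/6, a_4 = -3/8, a_5 = 1/24.

a_(n+2) = (-2n + 1) / ((n+1)(n+2)) * a_n; check: a_0 = 3, a_1 = 1, a_2 = 3/2, a_3 = -1/6, a_4 = -3/8, a_5 = 1/24


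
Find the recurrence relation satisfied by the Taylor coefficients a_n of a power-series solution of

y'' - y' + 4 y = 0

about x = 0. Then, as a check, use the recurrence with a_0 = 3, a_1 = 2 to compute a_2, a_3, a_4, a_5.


Substitute y = sum_n a_n x^n.
y''(x) has coefficient (n+2)(n+1) a_{n+2} at x^n;
-y'(x) has coefficient -(n+1) a_{n+1} at x^n;
4 y(x) has coefficient 4 a_n at x^n.
Matching x^n: (n+2)(n+1) a_{n+2} - (n+1) a_{n+1} + 4 a_n = 0.
Thus a_{n+2} = [(n+1) a_{n+1} - 4 a_n] / ((n+1)(n+2)).

Check with a_0 = 3, a_1 = 2 (apply the recurrence for n = 0, 1, 2, 3): a_0 = 3, a_1 = 2, a_2 = -5, a_3 = -3, a_4 = 11/12, a_5 = 47/60.

a_(n+2) = [(n+1) a_(n+1) - 4 a_n] / ((n+1)(n+2)); check: a_0 = 3, a_1 = 2, a_2 = -5, a_3 = -3, a_4 = 11/12, a_5 = 47/60


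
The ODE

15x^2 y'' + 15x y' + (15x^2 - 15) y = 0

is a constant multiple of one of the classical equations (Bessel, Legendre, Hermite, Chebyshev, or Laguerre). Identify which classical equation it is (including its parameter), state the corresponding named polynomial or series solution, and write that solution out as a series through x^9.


All three coefficients share the factor 15; dividing through by 15 gives  x^2 y'' + x y' + (x^2 - 1) y = 0.
This matches the Bessel equation x^2 y'' + x y' + (x^2 - nu^2) y = 0 with nu^2 = 1, so nu = 1; the solution bounded at x = 0 is J_1(x).
Frobenius at x = 0: indicial roots ±nu; for r = nu the recurrence k(k + 2nu) c_k = -c_{k-2} gives the standard series J_nu(x) = sum_{k>=0} (-1)^k / (k! (k+nu)!) (x/2)^(2k+nu). Evaluate the first 5 terms:
  k = 0: (-1)^0 / (0! * 1! * 2^1) x^1 = 1/(1*1*2) x^1 = (1/2) x^1
  k = 1: (-1)^1 / (1! * 2! * 2^3) x^3 = -1/(1*2*8) x^3 = (-1/16) x^3
  k = 2: (-1)^2 / (2! * 3! * 2^5) x^5 = 1/(2*6*32) x^5 = (1/384) x^5
  k = 3: (-1)^3 / (3! * 4! * 2^7) x^7 = -1/(6*24*128) x^7 = (-1/18432) x^7
  k = 4: (-1)^4 / (4! * 5! * 2^9) x^9 = 1/(24*120*512) x^9 = (1/1474560) x^9
Hence J_1(x) = x^9/1474560 - x^7/18432 + x^5/384 - x^3/16 + x/2 + ....

J_1(x); series = x^9/1474560 - x^7/18432 + x^5/384 - x^3/16 + x/2


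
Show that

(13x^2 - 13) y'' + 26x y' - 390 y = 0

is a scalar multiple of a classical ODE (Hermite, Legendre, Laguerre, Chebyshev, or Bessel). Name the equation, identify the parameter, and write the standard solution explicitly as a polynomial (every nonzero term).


All three coefficients share the factor -13; dividing through by -13 gives  (1 - x^2) y'' - 2x y' + 30 y = 0.
This matches the Legendre equation (1 - x^2) y'' - 2x y' + n(n+1) y = 0 (note the -2x y' term) with n(n+1) = 30, so n = 5; the polynomial solution is P_5(x).
With y = sum_k a_k x^k, matching x^k gives (k+2)(k+1) a_{k+2} = [k(k+1) - n(n+1)] a_k = (k - 5)(k + 6) a_k. The right side vanishes at k = 5, so the series with the parity of 5 terminates at degree 5.
Standard normalization (P_n(1) = 1): leading coefficient (2n)!/(2^n (n!)^2) = 3628800/(32*14400) = 63/8, so a_5 = 63/8. Work downward with a_k = (k+1)(k+2) a_{k+2} / ((k - 5)(k + 6)):
  a_3 = (4)(5)(63/8) / ((3 - 5)(3 + 6)) = (315/2)/(-18) = -35/4
  a_1 = (2)(3)(-35/4) / ((1 - 5)(1 + 6)) = (-105/2)/(-28) = 15/8
Hence P_5(x) = 63 x^5/8 - 35 x^3/4 + 15 x/8.

P_5(x); series = 63 x^5/8 - 35 x^3/4 + 15 x/8


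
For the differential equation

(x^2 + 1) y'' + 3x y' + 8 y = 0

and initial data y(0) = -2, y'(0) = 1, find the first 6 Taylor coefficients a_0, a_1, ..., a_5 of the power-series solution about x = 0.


Ansatz: y(x) = sum_{n>=0} a_n x^n, so y'(x) = sum_{n>=1} n a_n x^(n-1) and y''(x) = sum_{n>=2} n(n-1) a_n x^(n-2).
Substitute into P(x) y'' + Q(x) y' + R(x) y = 0 with P(x) = x^2 + 1, Q(x) = 3x, R(x) = 8, and match powers of x.
Initial conditions: a_0 = -2, a_1 = 1.
Setting the coefficient of each power of x to zero and solving order by order (substituting the coefficients already found):
  x^0: 2 a_2 + 8 a_0 = 0  ->  2 a_2 = -8 a_0 = 16  ->  a_2 = 8
  x^1: 6 a_3 + 11 a_1 = 0  ->  6 a_3 = -11 a_1 = -11  ->  a_3 = -11/6
  x^2: 12 a_4 + 16 a_2 = 0  ->  12 a_4 = -16 a_2 = -128  ->  a_4 = -32/3
  x^3: 20 a_5 + 23 a_3 = 0  ->  20 a_5 = -23 a_3 = 253/6  ->  a_5 = 253/120
Truncated series: y(x) = -2 + x + 8 x^2 - (11/6) x^3 - (32/3) x^4 + (253/120) x^5 + O(x^6).

a_0 = -2; a_1 = 1; a_2 = 8; a_3 = -11/6; a_4 = -32/3; a_5 = 253/120


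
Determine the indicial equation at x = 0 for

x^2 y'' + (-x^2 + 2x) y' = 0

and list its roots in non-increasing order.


Divide by x^2 to reach normal form y'' + P_1(x) y' + P_2(x) y = 0 with P_1(x) = -1 + 2/x and P_2(x) = 0.
x = 0 is a singular point because the y'-coefficient -1 + 2/x has a pole at x = 0.
It is a regular singular point because x P_1(x) = p(x) = 2 - x and x^2 P_2(x) = q(x) = 0 are polynomials, hence analytic at x = 0.
p(0) = 2,  q(0) = 0.
Indicial equation: r(r-1) + p(0) r + q(0) = 0, i.e. r^2 + (p(0) - 1) r + q(0) = 0, i.e. r^2 + 1 r = 0.
Discriminant: (1)^2 - 4(0) = 1, so r = (-1 ± 1)/2.
Solving: r_1 = 0, r_2 = -1.

indicial: r^2 + 1 r = 0; roots r_1 = 0, r_2 = -1


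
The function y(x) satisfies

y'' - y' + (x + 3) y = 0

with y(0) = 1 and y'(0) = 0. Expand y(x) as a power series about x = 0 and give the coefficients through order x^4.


Ansatz: y(x) = sum_{n>=0} a_n x^n, so y'(x) = sum_{n>=1} n a_n x^(n-1) and y''(x) = sum_{n>=2} n(n-1) a_n x^(n-2).
Substitute into P(x) y'' + Q(x) y' + R(x) y = 0 with P(x) = 1, Q(x) = -1, R(x) = x + 3, and match powers of x.
Initial conditions: a_0 = 1, a_1 = 0.
Setting the coefficient of each power of x to zero and solving order by order (substituting the coefficients already found):
  x^0: 2 a_2 - a_1 + 3 a_0 = 0  ->  2 a_2 = a_1 - 3 a_0 = -3  ->  a_2 = -3/2
  x^1: 6 a_3 - 2 a_2 + 3 a_1 + a_0 = 0  ->  6 a_3 = 2 a_2 - 3 a_1 - a_0 = -4  ->  a_3 = -2/3
  x^2: 12 a_4 - 3 a_3 + 3 a_2 + a_1 = 0  ->  12 a_4 = 3 a_3 - 3 a_2 - a_1 = 5/2  ->  a_4 = 5/24
Truncated series: y(x) = 1 - (3/2) x^2 - (2/3) x^3 + (5/24) x^4 + O(x^5).

a_0 = 1; a_1 = 0; a_2 = -3/2; a_3 = -2/3; a_4 = 5/24


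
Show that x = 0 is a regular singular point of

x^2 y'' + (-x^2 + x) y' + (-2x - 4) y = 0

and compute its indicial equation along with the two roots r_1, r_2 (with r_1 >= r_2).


Divide by x^2 to reach normal form y'' + P_1(x) y' + P_2(x) y = 0 with P_1(x) = -1 + 1/x and P_2(x) = -2/x - 4/x^2.
x = 0 is a singular point because the y'-coefficient -1 + 1/x has a pole at x = 0 and the y-coefficient -2/x - 4/x^2 has a pole at x = 0.
It is a regular singular point because x P_1(x) = p(x) = 1 - x and x^2 P_2(x) = q(x) = -2x - 4 are polynomials, hence analytic at x = 0.
p(0) = 1,  q(0) = -4.
Indicial equation: r(r-1) + p(0) r + q(0) = 0, i.e. r^2 + (p(0) - 1) r + q(0) = 0, i.e. r^2 - 4 = 0.
Discriminant: (0)^2 - 4(-4) = 16, so r = (0 ± 4)/2.
Solving: r_1 = 2, r_2 = -2.

indicial: r^2 - 4 = 0; roots r_1 = 2, r_2 = -2


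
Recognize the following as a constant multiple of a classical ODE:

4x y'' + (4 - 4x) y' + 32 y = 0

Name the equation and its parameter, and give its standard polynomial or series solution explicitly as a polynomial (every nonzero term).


All three coefficients share the factor 4; dividing through by 4 gives  x y'' + (1 - x) y' + 8 y = 0.
This matches the Laguerre equation x y'' + (1 - x) y' + n y = 0 with n = 8; the polynomial solution is L_8(x).
With y = sum_k a_k x^k, matching x^k gives (k+1)k a_{k+1} + (k+1) a_{k+1} - k a_k + n a_k = 0, i.e. (k+1)^2 a_{k+1} = (k - n) a_k = (k - 8) a_k. The right side vanishes at k = 8, so the series terminates at degree 8.
Standard normalization L_n(0) = 1 gives a_0 = 1. Work upward with a_{k+1} = (k - 8) a_k / (k+1)^2:
  a_1 = (0 - 8)(1) / 1^2 = -8/1 = -8
  a_2 = (1 - 8)(-8) / 2^2 = 56/4 = 14
  a_3 = (2 - 8)(14) / 3^2 = -84/9 = -28/3
  a_4 = (3 - 8)(-28/3) / 4^2 = (140/3)/16 = 35/12
  a_5 = (4 - 8)(35/12) / 5^2 = (-35/3)/25 = -7/15
  a_6 = (5 - 8)(-7/15) / 6^2 = (7/5)/36 = 7/180
  a_7 = (6 - 8)(7/180) / 7^2 = (-7/90)/49 = -1/630
  a_8 = (7 - 8)(-1/630) / 8^2 = (1/630)/64 = 1/40320
Hence L_8(x) = x^8/40320 - x^7/630 + 7 x^6/180 - 7 x^5/15 + 35 x^4/12 - 28 x^3/3 + 14 x^2 - 8 x + 1.

L_8(x); series = x^8/40320 - x^7/630 + 7 x^6/180 - 7 x^5/15 + 35 x^4/12 - 28 x^3/3 + 14 x^2 - 8 x + 1


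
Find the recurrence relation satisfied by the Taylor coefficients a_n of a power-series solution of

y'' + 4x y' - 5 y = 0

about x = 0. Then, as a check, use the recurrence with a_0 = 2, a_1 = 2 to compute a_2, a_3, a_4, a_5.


Substitute y = sum_n a_n x^n.
y''(x) has coefficient (n+2)(n+1) a_{n+2} at x^n;
4 x y'(x) has coefficient 4 n a_n at x^n (shift);
-5 y(x) has coefficient -5 a_n at x^n.
Matching x^n: (n+2)(n+1) a_{n+2} + (4n - 5) a_n = 0.
Thus a_{n+2} = (-4n + 5) / ((n+1)(n+2)) * a_n.

Check with a_0 = 2, a_1 = 2 (apply the recurrence for n = 0, 1, 2, 3): a_0 = 2, a_1 = 2, a_2 = 5, a_3 = 1/3, a_4 = -5/4, a_5 = -7/60.

a_(n+2) = (-4n + 5) / ((n+1)(n+2)) * a_n; check: a_0 = 2, a_1 = 2, a_2 = 5, a_3 = 1/3, a_4 = -5/4, a_5 = -7/60


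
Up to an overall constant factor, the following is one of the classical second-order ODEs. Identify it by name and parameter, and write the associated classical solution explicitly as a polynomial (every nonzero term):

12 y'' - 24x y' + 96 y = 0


All three coefficients share the factor 12; dividing through by 12 gives  y'' - 2x y' + 8 y = 0.
This matches the Hermite equation y'' - 2x y' + 2n y = 0 with 2n = 8, so n = 4; the polynomial solution is H_4(x).
With y = sum_k a_k x^k, matching x^k gives (k+2)(k+1) a_{k+2} = 2(k - n) a_k = 2(k - 4) a_k. The right side vanishes at k = 4, so the series with the parity of 4 terminates at degree 4.
Standard normalization: leading coefficient of H_n is 2^n, so a_4 = 2^4 = 16. Work downward with a_k = (k+1)(k+2) a_{k+2} / (2(k - n)):
  a_2 = (3)(4)(16) / (2(2 - 4)) = 192/(-4) = -48
  a_0 = (1)(2)(-48) / (2(0 - 4)) = -96/(-8) = 12
Hence H_4(x) = 16 x^4 - 48 x^2 + 12.

H_4(x); series = 16 x^4 - 48 x^2 + 12


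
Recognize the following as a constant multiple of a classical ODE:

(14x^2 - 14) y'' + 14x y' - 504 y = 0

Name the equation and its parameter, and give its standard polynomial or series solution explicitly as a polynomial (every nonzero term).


All three coefficients share the factor -14; dividing through by -14 gives  (1 - x^2) y'' - x y' + 36 y = 0.
This matches the Chebyshev equation (1 - x^2) y'' - x y' + n^2 y = 0 (note the -x y' term, not -2x y') with n^2 = 36, so n = 6; the polynomial solution is T_6(x).
With y = sum_k a_k x^k, matching x^k gives (k+2)(k+1) a_{k+2} = (k^2 - n^2) a_k = (k - 6)(k + 6) a_k. The right side vanishes at k = 6, so the series with the parity of 6 terminates at degree 6.
Standard normalization: leading coefficient of T_n is 2^(n-1), so a_6 = 2^5 = 32. Work downward with a_k = (k+1)(k+2) a_{k+2} / ((k - 6)(k + 6)):
  a_4 = (5)(6)(32) / ((4 - 6)(4 + 6)) = 960/(-20) = -48
  a_2 = (3)(4)(-48) / ((2 - 6)(2 + 6)) = -576/(-32) = 18
  a_0 = (1)(2)(18) / ((0 - 6)(0 + 6)) = 36/(-36) = -1
Hence T_6(x) = 32 x^6 - 48 x^4 + 18 x^2 - 1.

T_6(x); series = 32 x^6 - 48 x^4 + 18 x^2 - 1


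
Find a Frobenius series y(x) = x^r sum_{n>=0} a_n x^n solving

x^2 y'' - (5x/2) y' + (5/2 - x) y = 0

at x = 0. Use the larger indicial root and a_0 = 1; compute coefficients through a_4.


Write in Frobenius form y'' + (p(x)/x) y' + (q(x)/x^2) y = 0:
  p(x) = -5/2,  q(x) = 5/2 - x.
Indicial equation: r(r-1) + (-5/2) r + (5/2) = 0 -> roots r_1 = 5/2, r_2 = 1.
Take r = r_1 = 5/2. Let y(x) = x^r sum_{n>=0} a_n x^n with a_0 = 1.
Substitute y = x^r sum a_n x^n and match x^{r+n}. The recurrence is
  D(n) a_n - 1 a_{n-1} = 0,  where D(n) = (r+n)(r+n-1) + (-5/2)(r+n) + (5/2).
  a_n = 1 / D(n) * a_{n-1}.
Since the indicial polynomial factors as (r - r_1)(r - r_2), D(n) = (r_1 + n - r_1)(r_1 + n - r_2) = n(n + 3/2).
Evaluating step by step (a_0 = 1):
  n = 1: D(1) = 1(1 + 3/2) = 5/2; numerator = 1(1) = 1; a_1 = (1)/(5/2) = 2/5
  n = 2: D(2) = 2(2 + 3/2) = 7; numerator = 1(2/5) = 2/5; a_2 = (2/5)/(7) = 2/35
  n = 3: D(3) = 3(3 + 3/2) = 27/2; numerator = 1(2/35) = 2/35; a_3 = (2/35)/(27/2) = 4/945
  n = 4: D(4) = 4(4 + 3/2) = 22; numerator = 1(4/945) = 4/945; a_4 = (4/945)/(22) = 2/10395

r = 5/2; a_0 = 1; a_1 = 2/5; a_2 = 2/35; a_3 = 4/945; a_4 = 2/10395


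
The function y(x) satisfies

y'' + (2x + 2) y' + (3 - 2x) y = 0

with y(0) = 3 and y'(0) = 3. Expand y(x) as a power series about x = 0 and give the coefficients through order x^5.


Ansatz: y(x) = sum_{n>=0} a_n x^n, so y'(x) = sum_{n>=1} n a_n x^(n-1) and y''(x) = sum_{n>=2} n(n-1) a_n x^(n-2).
Substitute into P(x) y'' + Q(x) y' + R(x) y = 0 with P(x) = 1, Q(x) = 2x + 2, R(x) = 3 - 2x, and match powers of x.
Initial conditions: a_0 = 3, a_1 = 3.
Setting the coefficient of each power of x to zero and solving order by order (substituting the coefficients already found):
  x^0: 2 a_2 + 2 a_1 + 3 a_0 = 0  ->  2 a_2 = -2 a_1 - 3 a_0 = -15  ->  a_2 = -15/2
  x^1: 6 a_3 + 4 a_2 + 5 a_1 - 2 a_0 = 0  ->  6 a_3 = -4 a_2 - 5 a_1 + 2 a_0 = 21  ->  a_3 = 7/2
  x^2: 12 a_4 + 6 a_3 + 7 a_2 - 2 a_1 = 0  ->  12 a_4 = -6 a_3 - 7 a_2 + 2 a_1 = 75/2  ->  a_4 = 25/8
  x^3: 20 a_5 + 8 a_4 + 9 a_3 - 2 a_2 = 0  ->  20 a_5 = -8 a_4 - 9 a_3 + 2 a_2 = -143/2  ->  a_5 = -143/40
Truncated series: y(x) = 3 + 3 x - (15/2) x^2 + (7/2) x^3 + (25/8) x^4 - (143/40) x^5 + O(x^6).

a_0 = 3; a_1 = 3; a_2 = -15/2; a_3 = 7/2; a_4 = 25/8; a_5 = -143/40
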